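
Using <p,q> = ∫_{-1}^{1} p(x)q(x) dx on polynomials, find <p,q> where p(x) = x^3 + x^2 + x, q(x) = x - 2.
<p,q> = -4/15

Expand the product: p(x)·q(x) = x^4 - x^3 - x^2 - 2*x.
∫_{-1}^{1} of each monomial x^k gives [2/(k+1) if k even, 0 if k odd]. Integrating term-by-term (or equivalently evaluating the antiderivative F(x) = x^5/5 - x^4/4 - x^3/3 - x^2 at the endpoints):
  F(1) − F(−1) = -83/60 − (-67/60) = -4/15.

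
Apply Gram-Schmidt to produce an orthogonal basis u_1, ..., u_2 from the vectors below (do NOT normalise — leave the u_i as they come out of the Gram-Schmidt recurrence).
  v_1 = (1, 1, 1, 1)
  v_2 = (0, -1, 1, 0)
Orthogonal basis:
  u_1 = (1, 1, 1, 1)
  u_2 = (0, -1, 1, 0)

Apply the Gram-Schmidt recurrence
  u_1 = v_1
  u_i = v_i − Σ_{j<i} ((v_i · u_j) / (u_j · u_j)) · u_j.

Step by step this gives:
  u_1 = (1, 1, 1, 1)
  u_2 = (0, -1, 1, 0)

Orthogonality check:
  u_2 · u_1 = 0 (should be 0)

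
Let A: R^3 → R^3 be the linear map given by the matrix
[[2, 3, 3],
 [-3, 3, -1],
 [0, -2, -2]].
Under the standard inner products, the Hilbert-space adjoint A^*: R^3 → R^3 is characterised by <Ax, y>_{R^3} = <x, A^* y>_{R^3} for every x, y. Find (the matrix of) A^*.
A^* = A^T =
[[2, -3, 0],
 [3, 3, -2],
 [3, -1, -2]]

For real matrices with standard dot products, the defining identity <Ax, y> = <x, A^* y> gives (Ax)^T y = x^T (A^*) y, i.e. x^T A^T y = x^T (A^*) y. Since this holds for all x, y, we must have A^* = A^T. Therefore
A^* =
[[2, -3, 0],
 [3, 3, -2],
 [3, -1, -2]].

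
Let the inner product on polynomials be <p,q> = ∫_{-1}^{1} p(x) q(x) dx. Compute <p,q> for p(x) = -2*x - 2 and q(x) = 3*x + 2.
<p,q> = -12

Expand the product: p(x)·q(x) = -6*x^2 - 10*x - 4.
∫_{-1}^{1} of each monomial x^k gives [2/(k+1) if k even, 0 if k odd]. Integrating term-by-term (or equivalently evaluating the antiderivative F(x) = -2*x^3 - 5*x^2 - 4*x at the endpoints):
  F(1) − F(−1) = -11 − (1) = -12.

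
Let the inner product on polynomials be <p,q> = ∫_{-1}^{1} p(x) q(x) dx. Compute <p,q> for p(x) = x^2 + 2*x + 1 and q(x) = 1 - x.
<p,q> = 4/3

Expand the product: p(x)·q(x) = -x^3 - x^2 + x + 1.
∫_{-1}^{1} of each monomial x^k gives [2/(k+1) if k even, 0 if k odd]. Integrating term-by-term (or equivalently evaluating the antiderivative F(x) = -x^4/4 - x^3/3 + x^2/2 + x at the endpoints):
  F(1) − F(−1) = 11/12 − (-5/12) = 4/3.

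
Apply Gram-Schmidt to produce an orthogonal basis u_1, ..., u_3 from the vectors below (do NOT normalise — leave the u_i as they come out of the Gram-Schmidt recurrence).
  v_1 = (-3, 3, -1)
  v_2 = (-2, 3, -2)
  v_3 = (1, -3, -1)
Orthogonal basis:
  u_1 = (-3, 3, -1)
  u_2 = (13/19, 6/19, -21/19)
  u_3 = (-18/17, -24/17, -18/17)

Apply the Gram-Schmidt recurrence
  u_1 = v_1
  u_i = v_i − Σ_{j<i} ((v_i · u_j) / (u_j · u_j)) · u_j.

Step by step this gives:
  u_1 = (-3, 3, -1)
  u_2 = (13/19, 6/19, -21/19)
  u_3 = (-18/17, -24/17, -18/17)

Orthogonality check:
  u_2 · u_1 = 0 (should be 0)
  u_3 · u_1 = 0 (should be 0)
  u_3 · u_2 = 0 (should be 0)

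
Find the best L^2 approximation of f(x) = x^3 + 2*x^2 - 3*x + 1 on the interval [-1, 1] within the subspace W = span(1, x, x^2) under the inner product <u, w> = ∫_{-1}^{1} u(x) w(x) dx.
g(x) = 2*x^2 - 12*x/5 + 1

The best approximation g ∈ W is the orthogonal projection of f onto W. Writing g = a_0 + a_1 x + a_2 x^2, the coefficients solve the normal equations G · a = b where
  G_{ij} = <φ_i, φ_j> and b_i = <f, φ_i>, with φ_0 = 1, φ_1 = x, φ_2 = x^2.
G =
  [2, 0, 2/3]
  [0, 2/3, 0]
  [2/3, 0, 2/5],
b = (10/3, -8/5, 22/15).
Solving gives a_0 = 1, a_1 = -12/5, a_2 = 2, so
  g(x) = 2*x^2 - 12*x/5 + 1.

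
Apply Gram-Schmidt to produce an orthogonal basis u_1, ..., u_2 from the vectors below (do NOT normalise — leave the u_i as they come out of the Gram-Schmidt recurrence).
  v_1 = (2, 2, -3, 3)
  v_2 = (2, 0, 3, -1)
Orthogonal basis:
  u_1 = (2, 2, -3, 3)
  u_2 = (34/13, 8/13, 27/13, -1/13)

Apply the Gram-Schmidt recurrence
  u_1 = v_1
  u_i = v_i − Σ_{j<i} ((v_i · u_j) / (u_j · u_j)) · u_j.

Step by step this gives:
  u_1 = (2, 2, -3, 3)
  u_2 = (34/13, 8/13, 27/13, -1/13)

Orthogonality check:
  u_2 · u_1 = 0 (should be 0)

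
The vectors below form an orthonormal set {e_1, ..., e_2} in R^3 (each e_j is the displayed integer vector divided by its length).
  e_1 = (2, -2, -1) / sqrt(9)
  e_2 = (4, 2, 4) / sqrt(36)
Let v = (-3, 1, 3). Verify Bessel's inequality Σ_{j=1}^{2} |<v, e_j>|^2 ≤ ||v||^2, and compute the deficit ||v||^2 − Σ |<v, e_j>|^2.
Σ |<v, e_j>|^2 = 122/9; ||v||^2 = 19; deficit = 49/9

Write each e_j = u_j / sqrt(<u_j, u_j>) where u_j is the displayed integer vector. Then <v, e_j> = <v, u_j> / sqrt(<u_j, u_j>), so |<v, e_j>|^2 = <v, u_j>^2 / <u_j, u_j>.
Coefficients: <v, e_1> = -11/sqrt(9), <v, e_2> = 2/sqrt(36).
Square and sum: Σ |<v, e_j>|^2 = 122/9.
Compute ||v||^2 = v·v = 19.
Deficit = 19 − 122/9 = 49/9 ≥ 0, confirming Bessel's inequality. (The deficit equals ||v − Σ <v,e_j> e_j||^2, the squared distance from v to span{e_j}.)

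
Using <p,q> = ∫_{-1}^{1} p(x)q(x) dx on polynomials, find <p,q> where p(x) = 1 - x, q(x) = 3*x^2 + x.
<p,q> = 4/3

Expand the product: p(x)·q(x) = -3*x^3 + 2*x^2 + x.
∫_{-1}^{1} of each monomial x^k gives [2/(k+1) if k even, 0 if k odd]. Integrating term-by-term (or equivalently evaluating the antiderivative F(x) = -3*x^4/4 + 2*x^3/3 + x^2/2 at the endpoints):
  F(1) − F(−1) = 5/12 − (-11/12) = 4/3.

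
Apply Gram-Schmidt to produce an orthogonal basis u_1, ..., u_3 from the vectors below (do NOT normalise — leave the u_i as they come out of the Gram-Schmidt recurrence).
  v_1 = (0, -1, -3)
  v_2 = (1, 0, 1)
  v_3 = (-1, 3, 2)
Orthogonal basis:
  u_1 = (0, -1, -3)
  u_2 = (1, -3/10, 1/10)
  u_3 = (6/11, 18/11, -6/11)

Apply the Gram-Schmidt recurrence
  u_1 = v_1
  u_i = v_i − Σ_{j<i} ((v_i · u_j) / (u_j · u_j)) · u_j.

Step by step this gives:
  u_1 = (0, -1, -3)
  u_2 = (1, -3/10, 1/10)
  u_3 = (6/11, 18/11, -6/11)

Orthogonality check:
  u_2 · u_1 = 0 (should be 0)
  u_3 · u_1 = 0 (should be 0)
  u_3 · u_2 = 0 (should be 0)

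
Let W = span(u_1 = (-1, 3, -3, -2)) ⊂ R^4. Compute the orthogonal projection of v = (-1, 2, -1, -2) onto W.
proj_W(v) = (-14/23, 42/23, -42/23, -28/23)

Set up U = [u_1 | ... | u_1] ∈ R^(4×1). The projector onto W = col(U) is P = U (U^T U)^(-1) U^T.
Compute U^T U =
  [23],
and U^T v = (14).
Solve U^T U · c = U^T v for the coefficients: c = (14/23). The projection is proj_W(v) = U c.
Check: (v - proj_W(v)) · u_1 = 0  (should be 0).
Result: proj_W(v) = (-14/23, 42/23, -42/23, -28/23).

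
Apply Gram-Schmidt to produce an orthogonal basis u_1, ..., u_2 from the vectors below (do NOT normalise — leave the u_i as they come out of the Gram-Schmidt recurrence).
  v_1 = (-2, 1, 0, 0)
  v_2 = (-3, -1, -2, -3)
Orthogonal basis:
  u_1 = (-2, 1, 0, 0)
  u_2 = (-1, -2, -2, -3)

Apply the Gram-Schmidt recurrence
  u_1 = v_1
  u_i = v_i − Σ_{j<i} ((v_i · u_j) / (u_j · u_j)) · u_j.

Step by step this gives:
  u_1 = (-2, 1, 0, 0)
  u_2 = (-1, -2, -2, -3)

Orthogonality check:
  u_2 · u_1 = 0 (should be 0)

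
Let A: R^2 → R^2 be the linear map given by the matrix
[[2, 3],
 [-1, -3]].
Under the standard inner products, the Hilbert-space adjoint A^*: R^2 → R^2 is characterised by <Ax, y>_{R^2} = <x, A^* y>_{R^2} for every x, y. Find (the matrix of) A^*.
A^* = A^T =
[[2, -1],
 [3, -3]]

For real matrices with standard dot products, the defining identity <Ax, y> = <x, A^* y> gives (Ax)^T y = x^T (A^*) y, i.e. x^T A^T y = x^T (A^*) y. Since this holds for all x, y, we must have A^* = A^T. Therefore
A^* =
[[2, -1],
 [3, -3]].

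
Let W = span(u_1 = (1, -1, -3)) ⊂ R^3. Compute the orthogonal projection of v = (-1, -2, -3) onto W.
proj_W(v) = (10/11, -10/11, -30/11)

Set up U = [u_1 | ... | u_1] ∈ R^(3×1). The projector onto W = col(U) is P = U (U^T U)^(-1) U^T.
Compute U^T U =
  [11],
and U^T v = (10).
Solve U^T U · c = U^T v for the coefficients: c = (10/11). The projection is proj_W(v) = U c.
Check: (v - proj_W(v)) · u_1 = 0  (should be 0).
Result: proj_W(v) = (10/11, -10/11, -30/11).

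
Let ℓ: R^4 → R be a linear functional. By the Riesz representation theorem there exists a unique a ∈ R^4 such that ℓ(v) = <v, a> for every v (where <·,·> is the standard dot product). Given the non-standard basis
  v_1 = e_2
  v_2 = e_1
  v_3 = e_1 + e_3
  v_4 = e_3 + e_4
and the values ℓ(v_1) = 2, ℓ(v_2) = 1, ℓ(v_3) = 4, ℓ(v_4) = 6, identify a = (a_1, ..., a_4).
a = (1, 2, 3, 3)

Write a = (a_1, ..., a_4) in the standard basis. For each basis vector v_i, ℓ(v_i) = <v_i, a> is a linear equation in the a_j's. Collect the n equations into a matrix system V a = ℓ, where row i of V is v_i (expressed in the standard basis). Since V is invertible (lower-triangular with 1s on the diagonal, up to permutation), solve by back-substitution:
  V =
[[0, 1, 0, 0],
 [1, 0, 0, 0],
 [1, 0, 1, 0],
 [0, 0, 1, 1]]
  V a = (2, 1, 4, 6)
Solving gives a = (1, 2, 3, 3).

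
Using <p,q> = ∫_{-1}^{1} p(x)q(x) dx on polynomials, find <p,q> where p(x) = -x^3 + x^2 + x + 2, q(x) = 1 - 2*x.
<p,q> = 62/15

Expand the product: p(x)·q(x) = 2*x^4 - 3*x^3 - x^2 - 3*x + 2.
∫_{-1}^{1} of each monomial x^k gives [2/(k+1) if k even, 0 if k odd]. Integrating term-by-term (or equivalently evaluating the antiderivative F(x) = 2*x^5/5 - 3*x^4/4 - x^3/3 - 3*x^2/2 + 2*x at the endpoints):
  F(1) − F(−1) = -11/60 − (-259/60) = 62/15.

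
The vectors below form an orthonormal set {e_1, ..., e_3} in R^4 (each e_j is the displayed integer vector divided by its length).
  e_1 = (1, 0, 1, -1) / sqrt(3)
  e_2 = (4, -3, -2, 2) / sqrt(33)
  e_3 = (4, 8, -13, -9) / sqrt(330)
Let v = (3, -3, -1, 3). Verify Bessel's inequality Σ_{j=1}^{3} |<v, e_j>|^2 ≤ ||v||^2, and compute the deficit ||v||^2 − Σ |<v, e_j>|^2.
Σ |<v, e_j>|^2 = 418/15; ||v||^2 = 28; deficit = 2/15

Write each e_j = u_j / sqrt(<u_j, u_j>) where u_j is the displayed integer vector. Then <v, e_j> = <v, u_j> / sqrt(<u_j, u_j>), so |<v, e_j>|^2 = <v, u_j>^2 / <u_j, u_j>.
Coefficients: <v, e_1> = -1/sqrt(3), <v, e_2> = 29/sqrt(33), <v, e_3> = -26/sqrt(330).
Square and sum: Σ |<v, e_j>|^2 = 418/15.
Compute ||v||^2 = v·v = 28.
Deficit = 28 − 418/15 = 2/15 ≥ 0, confirming Bessel's inequality. (The deficit equals ||v − Σ <v,e_j> e_j||^2, the squared distance from v to span{e_j}.)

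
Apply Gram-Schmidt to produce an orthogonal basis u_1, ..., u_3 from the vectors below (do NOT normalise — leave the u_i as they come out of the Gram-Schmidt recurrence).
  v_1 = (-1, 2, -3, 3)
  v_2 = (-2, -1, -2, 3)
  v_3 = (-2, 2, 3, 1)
Orthogonal basis:
  u_1 = (-1, 2, -3, 3)
  u_2 = (-31/23, -53/23, -1/23, 24/23)
  u_3 = (-409/189, 325/189, 566/189, 71/63)

Apply the Gram-Schmidt recurrence
  u_1 = v_1
  u_i = v_i − Σ_{j<i} ((v_i · u_j) / (u_j · u_j)) · u_j.

Step by step this gives:
  u_1 = (-1, 2, -3, 3)
  u_2 = (-31/23, -53/23, -1/23, 24/23)
  u_3 = (-409/189, 325/189, 566/189, 71/63)

Orthogonality check:
  u_2 · u_1 = 0 (should be 0)
  u_3 · u_1 = 0 (should be 0)
  u_3 · u_2 = 0 (should be 0)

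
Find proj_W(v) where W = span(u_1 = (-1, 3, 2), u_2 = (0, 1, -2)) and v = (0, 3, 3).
proj_W(v) = (-24/23, 63/23, 66/23)

Set up U = [u_1 | ... | u_2] ∈ R^(3×2). The projector onto W = col(U) is P = U (U^T U)^(-1) U^T.
Compute U^T U =
  [14, -1]
  [-1, 5],
and U^T v = (15, -3).
Solve U^T U · c = U^T v for the coefficients: c = (24/23, -9/23). The projection is proj_W(v) = U c.
Check: (v - proj_W(v)) · u_1 = 0  (should be 0).
Check: (v - proj_W(v)) · u_2 = 0  (should be 0).
Result: proj_W(v) = (-24/23, 63/23, 66/23).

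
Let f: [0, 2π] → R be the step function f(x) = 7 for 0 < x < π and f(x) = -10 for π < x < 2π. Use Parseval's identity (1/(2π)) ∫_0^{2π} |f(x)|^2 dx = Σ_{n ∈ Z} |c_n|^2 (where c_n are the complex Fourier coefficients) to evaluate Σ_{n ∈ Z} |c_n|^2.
Σ |c_n|^2 = 149/2

Parseval equates the L^2 energy of f (normalised by 1/(2π)) with the ℓ^2 sum of its Fourier coefficients: (1/(2π)) ∫_0^{2π} |f|^2 = Σ |c_n|^2.
Compute the left side: (1/(2π)) [∫_0^π 7^2 dx + ∫_π^{2π} (-10)^2 dx] = (1/(2π)) · (49π + 100π) = (49 + 100)/2 = 149/2.
So Σ_{n ∈ Z} |c_n|^2 = 149/2.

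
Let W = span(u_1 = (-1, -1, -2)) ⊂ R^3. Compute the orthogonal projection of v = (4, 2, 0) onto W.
proj_W(v) = (1, 1, 2)

Set up U = [u_1 | ... | u_1] ∈ R^(3×1). The projector onto W = col(U) is P = U (U^T U)^(-1) U^T.
Compute U^T U =
  [6],
and U^T v = (-6).
Solve U^T U · c = U^T v for the coefficients: c = (-1). The projection is proj_W(v) = U c.
Check: (v - proj_W(v)) · u_1 = 0  (should be 0).
Result: proj_W(v) = (1, 1, 2).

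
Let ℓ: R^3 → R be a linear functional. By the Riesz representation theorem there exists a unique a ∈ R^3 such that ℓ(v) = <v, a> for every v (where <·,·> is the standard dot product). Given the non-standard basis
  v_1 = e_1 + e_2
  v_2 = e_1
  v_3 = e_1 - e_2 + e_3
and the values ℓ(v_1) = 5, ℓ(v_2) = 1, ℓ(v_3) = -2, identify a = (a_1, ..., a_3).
a = (1, 4, 1)

Write a = (a_1, ..., a_3) in the standard basis. For each basis vector v_i, ℓ(v_i) = <v_i, a> is a linear equation in the a_j's. Collect the n equations into a matrix system V a = ℓ, where row i of V is v_i (expressed in the standard basis). Since V is invertible (lower-triangular with 1s on the diagonal, up to permutation), solve by back-substitution:
  V =
[[1, 1, 0],
 [1, 0, 0],
 [1, -1, 1]]
  V a = (5, 1, -2)
Solving gives a = (1, 4, 1).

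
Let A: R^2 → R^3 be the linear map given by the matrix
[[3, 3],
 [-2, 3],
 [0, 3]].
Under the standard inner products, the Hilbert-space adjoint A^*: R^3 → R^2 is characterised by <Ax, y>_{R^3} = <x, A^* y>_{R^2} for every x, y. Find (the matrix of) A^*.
A^* = A^T =
[[3, -2, 0],
 [3, 3, 3]]

For real matrices with standard dot products, the defining identity <Ax, y> = <x, A^* y> gives (Ax)^T y = x^T (A^*) y, i.e. x^T A^T y = x^T (A^*) y. Since this holds for all x, y, we must have A^* = A^T. Therefore
A^* =
[[3, -2, 0],
 [3, 3, 3]].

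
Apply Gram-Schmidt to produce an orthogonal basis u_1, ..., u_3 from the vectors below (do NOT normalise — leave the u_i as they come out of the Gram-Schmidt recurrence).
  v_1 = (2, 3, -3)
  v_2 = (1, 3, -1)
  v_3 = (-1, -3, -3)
Orthogonal basis:
  u_1 = (2, 3, -3)
  u_2 = (-3/11, 12/11, 10/11)
  u_3 = (-36/23, 6/23, -18/23)

Apply the Gram-Schmidt recurrence
  u_1 = v_1
  u_i = v_i − Σ_{j<i} ((v_i · u_j) / (u_j · u_j)) · u_j.

Step by step this gives:
  u_1 = (2, 3, -3)
  u_2 = (-3/11, 12/11, 10/11)
  u_3 = (-36/23, 6/23, -18/23)

Orthogonality check:
  u_2 · u_1 = 0 (should be 0)
  u_3 · u_1 = 0 (should be 0)
  u_3 · u_2 = 0 (should be 0)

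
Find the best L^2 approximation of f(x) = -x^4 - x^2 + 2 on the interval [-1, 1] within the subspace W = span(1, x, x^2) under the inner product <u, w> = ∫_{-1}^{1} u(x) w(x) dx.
g(x) = 73/35 - 13*x^2/7

The best approximation g ∈ W is the orthogonal projection of f onto W. Writing g = a_0 + a_1 x + a_2 x^2, the coefficients solve the normal equations G · a = b where
  G_{ij} = <φ_i, φ_j> and b_i = <f, φ_i>, with φ_0 = 1, φ_1 = x, φ_2 = x^2.
G =
  [2, 0, 2/3]
  [0, 2/3, 0]
  [2/3, 0, 2/5],
b = (44/15, 0, 68/105).
Solving gives a_0 = 73/35, a_1 = 0, a_2 = -13/7, so
  g(x) = 73/35 - 13*x^2/7.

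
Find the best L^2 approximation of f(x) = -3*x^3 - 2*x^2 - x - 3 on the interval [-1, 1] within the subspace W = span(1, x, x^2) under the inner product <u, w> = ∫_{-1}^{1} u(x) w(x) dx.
g(x) = -2*x^2 - 14*x/5 - 3

The best approximation g ∈ W is the orthogonal projection of f onto W. Writing g = a_0 + a_1 x + a_2 x^2, the coefficients solve the normal equations G · a = b where
  G_{ij} = <φ_i, φ_j> and b_i = <f, φ_i>, with φ_0 = 1, φ_1 = x, φ_2 = x^2.
G =
  [2, 0, 2/3]
  [0, 2/3, 0]
  [2/3, 0, 2/5],
b = (-22/3, -28/15, -14/5).
Solving gives a_0 = -3, a_1 = -14/5, a_2 = -2, so
  g(x) = -2*x^2 - 14*x/5 - 3.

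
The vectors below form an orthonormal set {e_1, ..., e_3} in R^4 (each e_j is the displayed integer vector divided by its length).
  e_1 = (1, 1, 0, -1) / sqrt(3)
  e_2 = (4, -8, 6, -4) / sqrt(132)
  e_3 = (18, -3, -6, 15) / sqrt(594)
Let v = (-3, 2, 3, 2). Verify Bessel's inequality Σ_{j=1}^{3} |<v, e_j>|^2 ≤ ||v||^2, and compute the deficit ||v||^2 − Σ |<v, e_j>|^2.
Σ |<v, e_j>|^2 = 28/3; ||v||^2 = 26; deficit = 50/3

Write each e_j = u_j / sqrt(<u_j, u_j>) where u_j is the displayed integer vector. Then <v, e_j> = <v, u_j> / sqrt(<u_j, u_j>), so |<v, e_j>|^2 = <v, u_j>^2 / <u_j, u_j>.
Coefficients: <v, e_1> = -3/sqrt(3), <v, e_2> = -18/sqrt(132), <v, e_3> = -48/sqrt(594).
Square and sum: Σ |<v, e_j>|^2 = 28/3.
Compute ||v||^2 = v·v = 26.
Deficit = 26 − 28/3 = 50/3 ≥ 0, confirming Bessel's inequality. (The deficit equals ||v − Σ <v,e_j> e_j||^2, the squared distance from v to span{e_j}.)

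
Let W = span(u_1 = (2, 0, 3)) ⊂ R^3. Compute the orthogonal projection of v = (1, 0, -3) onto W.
proj_W(v) = (-14/13, 0, -21/13)

Set up U = [u_1 | ... | u_1] ∈ R^(3×1). The projector onto W = col(U) is P = U (U^T U)^(-1) U^T.
Compute U^T U =
  [13],
and U^T v = (-7).
Solve U^T U · c = U^T v for the coefficients: c = (-7/13). The projection is proj_W(v) = U c.
Check: (v - proj_W(v)) · u_1 = 0  (should be 0).
Result: proj_W(v) = (-14/13, 0, -21/13).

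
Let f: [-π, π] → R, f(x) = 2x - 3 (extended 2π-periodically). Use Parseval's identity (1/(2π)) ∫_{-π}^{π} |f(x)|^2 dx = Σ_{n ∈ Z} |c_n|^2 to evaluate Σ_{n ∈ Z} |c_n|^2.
Σ |c_n|^2 = 4π^2/3 + 9

Expand and integrate term by term over [-π, π]:
  ∫ (2x)^2 dx = 4·(2π^3/3); ∫ 2·2·(-3)·x dx = 0 (odd integrand); ∫ (-3)^2 dx = 9·2π.
So (1/(2π)) ∫_{-π}^{π} (2x - 3)^2 dx = 4π^2/3 + 9 = 4π^2/3 + 9.
Parseval ⇒ Σ |c_n|^2 = 4π^2/3 + 9.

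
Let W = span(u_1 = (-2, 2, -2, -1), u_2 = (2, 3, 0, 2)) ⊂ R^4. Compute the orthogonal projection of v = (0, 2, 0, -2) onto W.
proj_W(v) = (-152/221, 282/221, -12/13, -50/221)

Set up U = [u_1 | ... | u_2] ∈ R^(4×2). The projector onto W = col(U) is P = U (U^T U)^(-1) U^T.
Compute U^T U =
  [13, 0]
  [0, 17],
and U^T v = (6, 2).
Solve U^T U · c = U^T v for the coefficients: c = (6/13, 2/17). The projection is proj_W(v) = U c.
Check: (v - proj_W(v)) · u_1 = 0  (should be 0).
Check: (v - proj_W(v)) · u_2 = 0  (should be 0).
Result: proj_W(v) = (-152/221, 282/221, -12/13, -50/221).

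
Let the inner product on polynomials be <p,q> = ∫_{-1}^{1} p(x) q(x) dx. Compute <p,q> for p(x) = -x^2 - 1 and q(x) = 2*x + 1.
<p,q> = -8/3

Expand the product: p(x)·q(x) = -2*x^3 - x^2 - 2*x - 1.
∫_{-1}^{1} of each monomial x^k gives [2/(k+1) if k even, 0 if k odd]. Integrating term-by-term (or equivalently evaluating the antiderivative F(x) = -x^4/2 - x^3/3 - x^2 - x at the endpoints):
  F(1) − F(−1) = -17/6 − (-1/6) = -8/3.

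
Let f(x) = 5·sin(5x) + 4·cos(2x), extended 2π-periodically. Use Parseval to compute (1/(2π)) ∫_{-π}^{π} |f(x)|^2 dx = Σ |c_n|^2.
Σ |c_n|^2 = 41/2

Expand |f|^2 and use orthogonality of {sin(nx), cos(mx)} on [-π, π]:
  ∫_{-π}^{π} sin(nx)^2 dx = π, ∫ cos(mx)^2 dx = π, and cross terms integrate to 0.
So ∫_{-π}^{π} f(x)^2 dx = 5^2 · π + 4^2 · π = (25 + 16)π.
Divide by 2π: (25 + 16)/2 = 41/2.
By Parseval, this equals Σ |c_n|^2.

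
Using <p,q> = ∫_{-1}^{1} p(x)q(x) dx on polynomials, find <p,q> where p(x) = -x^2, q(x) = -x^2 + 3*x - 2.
<p,q> = 26/15

Expand the product: p(x)·q(x) = x^4 - 3*x^3 + 2*x^2.
∫_{-1}^{1} of each monomial x^k gives [2/(k+1) if k even, 0 if k odd]. Integrating term-by-term (or equivalently evaluating the antiderivative F(x) = x^5/5 - 3*x^4/4 + 2*x^3/3 at the endpoints):
  F(1) − F(−1) = 7/60 − (-97/60) = 26/15.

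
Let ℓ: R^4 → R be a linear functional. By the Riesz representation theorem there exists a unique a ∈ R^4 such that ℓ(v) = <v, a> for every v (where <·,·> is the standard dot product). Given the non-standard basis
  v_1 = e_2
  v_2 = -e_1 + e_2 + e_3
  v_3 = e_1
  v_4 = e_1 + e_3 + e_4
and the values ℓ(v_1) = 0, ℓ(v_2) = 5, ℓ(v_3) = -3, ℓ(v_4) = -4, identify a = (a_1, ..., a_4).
a = (-3, 0, 2, -3)

Write a = (a_1, ..., a_4) in the standard basis. For each basis vector v_i, ℓ(v_i) = <v_i, a> is a linear equation in the a_j's. Collect the n equations into a matrix system V a = ℓ, where row i of V is v_i (expressed in the standard basis). Since V is invertible (lower-triangular with 1s on the diagonal, up to permutation), solve by back-substitution:
  V =
[[0, 1, 0, 0],
 [-1, 1, 1, 0],
 [1, 0, 0, 0],
 [1, 0, 1, 1]]
  V a = (0, 5, -3, -4)
Solving gives a = (-3, 0, 2, -3).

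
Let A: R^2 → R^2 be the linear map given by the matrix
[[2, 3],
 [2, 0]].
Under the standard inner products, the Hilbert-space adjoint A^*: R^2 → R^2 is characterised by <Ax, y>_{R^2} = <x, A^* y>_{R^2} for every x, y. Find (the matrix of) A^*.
A^* = A^T =
[[2, 2],
 [3, 0]]

For real matrices with standard dot products, the defining identity <Ax, y> = <x, A^* y> gives (Ax)^T y = x^T (A^*) y, i.e. x^T A^T y = x^T (A^*) y. Since this holds for all x, y, we must have A^* = A^T. Therefore
A^* =
[[2, 2],
 [3, 0]].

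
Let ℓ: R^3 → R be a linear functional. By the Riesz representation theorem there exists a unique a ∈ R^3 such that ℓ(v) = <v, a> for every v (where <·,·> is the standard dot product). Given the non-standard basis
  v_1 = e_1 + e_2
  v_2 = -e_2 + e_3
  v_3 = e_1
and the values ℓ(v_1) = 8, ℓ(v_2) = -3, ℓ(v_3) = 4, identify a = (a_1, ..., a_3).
a = (4, 4, 1)

Write a = (a_1, ..., a_3) in the standard basis. For each basis vector v_i, ℓ(v_i) = <v_i, a> is a linear equation in the a_j's. Collect the n equations into a matrix system V a = ℓ, where row i of V is v_i (expressed in the standard basis). Since V is invertible (lower-triangular with 1s on the diagonal, up to permutation), solve by back-substitution:
  V =
[[1, 1, 0],
 [0, -1, 1],
 [1, 0, 0]]
  V a = (8, -3, 4)
Solving gives a = (4, 4, 1).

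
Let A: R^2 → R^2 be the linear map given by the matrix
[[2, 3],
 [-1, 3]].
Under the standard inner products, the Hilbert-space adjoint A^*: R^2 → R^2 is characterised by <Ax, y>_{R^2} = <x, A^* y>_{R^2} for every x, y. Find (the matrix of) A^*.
A^* = A^T =
[[2, -1],
 [3, 3]]

For real matrices with standard dot products, the defining identity <Ax, y> = <x, A^* y> gives (Ax)^T y = x^T (A^*) y, i.e. x^T A^T y = x^T (A^*) y. Since this holds for all x, y, we must have A^* = A^T. Therefore
A^* =
[[2, -1],
 [3, 3]].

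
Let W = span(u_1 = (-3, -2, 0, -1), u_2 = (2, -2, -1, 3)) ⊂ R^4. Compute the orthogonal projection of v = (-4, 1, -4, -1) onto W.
proj_W(v) = (-601/227, -164/227, 71/227, -366/227)

Set up U = [u_1 | ... | u_2] ∈ R^(4×2). The projector onto W = col(U) is P = U (U^T U)^(-1) U^T.
Compute U^T U =
  [14, -5]
  [-5, 18],
and U^T v = (11, -9).
Solve U^T U · c = U^T v for the coefficients: c = (153/227, -71/227). The projection is proj_W(v) = U c.
Check: (v - proj_W(v)) · u_1 = 0  (should be 0).
Check: (v - proj_W(v)) · u_2 = 0  (should be 0).
Result: proj_W(v) = (-601/227, -164/227, 71/227, -366/227).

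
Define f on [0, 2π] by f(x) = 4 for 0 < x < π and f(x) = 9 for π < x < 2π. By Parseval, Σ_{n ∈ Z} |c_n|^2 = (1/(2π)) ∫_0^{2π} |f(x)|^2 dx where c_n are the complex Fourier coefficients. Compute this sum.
Σ |c_n|^2 = 97/2

Parseval equates the L^2 energy of f (normalised by 1/(2π)) with the ℓ^2 sum of its Fourier coefficients: (1/(2π)) ∫_0^{2π} |f|^2 = Σ |c_n|^2.
Compute the left side: (1/(2π)) [∫_0^π 4^2 dx + ∫_π^{2π} 9^2 dx] = (1/(2π)) · (16π + 81π) = (16 + 81)/2 = 97/2.
So Σ_{n ∈ Z} |c_n|^2 = 97/2.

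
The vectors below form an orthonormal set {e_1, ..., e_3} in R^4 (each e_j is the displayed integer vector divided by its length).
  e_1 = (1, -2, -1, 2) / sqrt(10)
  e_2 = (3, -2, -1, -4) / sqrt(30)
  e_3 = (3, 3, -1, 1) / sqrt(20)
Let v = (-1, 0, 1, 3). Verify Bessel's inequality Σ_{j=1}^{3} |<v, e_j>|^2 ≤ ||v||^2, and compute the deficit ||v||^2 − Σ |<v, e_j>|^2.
Σ |<v, e_j>|^2 = 611/60; ||v||^2 = 11; deficit = 49/60

Write each e_j = u_j / sqrt(<u_j, u_j>) where u_j is the displayed integer vector. Then <v, e_j> = <v, u_j> / sqrt(<u_j, u_j>), so |<v, e_j>|^2 = <v, u_j>^2 / <u_j, u_j>.
Coefficients: <v, e_1> = 4/sqrt(10), <v, e_2> = -16/sqrt(30), <v, e_3> = -1/sqrt(20).
Square and sum: Σ |<v, e_j>|^2 = 611/60.
Compute ||v||^2 = v·v = 11.
Deficit = 11 − 611/60 = 49/60 ≥ 0, confirming Bessel's inequality. (The deficit equals ||v − Σ <v,e_j> e_j||^2, the squared distance from v to span{e_j}.)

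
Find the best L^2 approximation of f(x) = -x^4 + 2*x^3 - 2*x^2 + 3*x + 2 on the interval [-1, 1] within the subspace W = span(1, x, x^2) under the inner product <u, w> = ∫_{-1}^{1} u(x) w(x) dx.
g(x) = -20*x^2/7 + 21*x/5 + 73/35

The best approximation g ∈ W is the orthogonal projection of f onto W. Writing g = a_0 + a_1 x + a_2 x^2, the coefficients solve the normal equations G · a = b where
  G_{ij} = <φ_i, φ_j> and b_i = <f, φ_i>, with φ_0 = 1, φ_1 = x, φ_2 = x^2.
G =
  [2, 0, 2/3]
  [0, 2/3, 0]
  [2/3, 0, 2/5],
b = (34/15, 14/5, 26/105).
Solving gives a_0 = 73/35, a_1 = 21/5, a_2 = -20/7, so
  g(x) = -20*x^2/7 + 21*x/5 + 73/35.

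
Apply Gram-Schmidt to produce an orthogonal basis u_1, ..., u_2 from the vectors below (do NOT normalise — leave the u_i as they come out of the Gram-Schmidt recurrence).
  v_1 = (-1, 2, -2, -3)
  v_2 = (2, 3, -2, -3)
Orthogonal basis:
  u_1 = (-1, 2, -2, -3)
  u_2 = (53/18, 10/9, -1/9, -1/6)

Apply the Gram-Schmidt recurrence
  u_1 = v_1
  u_i = v_i − Σ_{j<i} ((v_i · u_j) / (u_j · u_j)) · u_j.

Step by step this gives:
  u_1 = (-1, 2, -2, -3)
  u_2 = (53/18, 10/9, -1/9, -1/6)

Orthogonality check:
  u_2 · u_1 = 0 (should be 0)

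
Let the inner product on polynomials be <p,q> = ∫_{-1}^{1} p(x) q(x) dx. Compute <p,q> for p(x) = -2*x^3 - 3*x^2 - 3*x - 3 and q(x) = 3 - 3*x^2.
<p,q> = -72/5

Expand the product: p(x)·q(x) = 6*x^5 + 9*x^4 + 3*x^3 - 9*x - 9.
∫_{-1}^{1} of each monomial x^k gives [2/(k+1) if k even, 0 if k odd]. Integrating term-by-term (or equivalently evaluating the antiderivative F(x) = x^6 + 9*x^5/5 + 3*x^4/4 - 9*x^2/2 - 9*x at the endpoints):
  F(1) − F(−1) = -199/20 − (89/20) = -72/5.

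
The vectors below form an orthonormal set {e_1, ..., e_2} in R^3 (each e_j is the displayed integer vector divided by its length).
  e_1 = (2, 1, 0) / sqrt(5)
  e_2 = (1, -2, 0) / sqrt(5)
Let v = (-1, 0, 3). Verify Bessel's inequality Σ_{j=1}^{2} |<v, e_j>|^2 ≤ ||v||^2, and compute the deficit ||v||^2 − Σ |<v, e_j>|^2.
Σ |<v, e_j>|^2 = 1; ||v||^2 = 10; deficit = 9

Write each e_j = u_j / sqrt(<u_j, u_j>) where u_j is the displayed integer vector. Then <v, e_j> = <v, u_j> / sqrt(<u_j, u_j>), so |<v, e_j>|^2 = <v, u_j>^2 / <u_j, u_j>.
Coefficients: <v, e_1> = -2/sqrt(5), <v, e_2> = -1/sqrt(5).
Square and sum: Σ |<v, e_j>|^2 = 1.
Compute ||v||^2 = v·v = 10.
Deficit = 10 − 1 = 9 ≥ 0, confirming Bessel's inequality. (The deficit equals ||v − Σ <v,e_j> e_j||^2, the squared distance from v to span{e_j}.)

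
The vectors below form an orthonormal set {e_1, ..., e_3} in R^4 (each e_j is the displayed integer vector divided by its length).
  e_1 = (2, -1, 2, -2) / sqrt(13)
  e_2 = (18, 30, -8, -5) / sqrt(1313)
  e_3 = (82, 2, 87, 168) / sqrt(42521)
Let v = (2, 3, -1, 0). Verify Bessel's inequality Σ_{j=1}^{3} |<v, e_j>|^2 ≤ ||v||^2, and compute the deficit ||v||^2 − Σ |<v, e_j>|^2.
Σ |<v, e_j>|^2 = 5858/421; ||v||^2 = 14; deficit = 36/421

Write each e_j = u_j / sqrt(<u_j, u_j>) where u_j is the displayed integer vector. Then <v, e_j> = <v, u_j> / sqrt(<u_j, u_j>), so |<v, e_j>|^2 = <v, u_j>^2 / <u_j, u_j>.
Coefficients: <v, e_1> = -1/sqrt(13), <v, e_2> = 134/sqrt(1313), <v, e_3> = 83/sqrt(42521).
Square and sum: Σ |<v, e_j>|^2 = 5858/421.
Compute ||v||^2 = v·v = 14.
Deficit = 14 − 5858/421 = 36/421 ≥ 0, confirming Bessel's inequality. (The deficit equals ||v − Σ <v,e_j> e_j||^2, the squared distance from v to span{e_j}.)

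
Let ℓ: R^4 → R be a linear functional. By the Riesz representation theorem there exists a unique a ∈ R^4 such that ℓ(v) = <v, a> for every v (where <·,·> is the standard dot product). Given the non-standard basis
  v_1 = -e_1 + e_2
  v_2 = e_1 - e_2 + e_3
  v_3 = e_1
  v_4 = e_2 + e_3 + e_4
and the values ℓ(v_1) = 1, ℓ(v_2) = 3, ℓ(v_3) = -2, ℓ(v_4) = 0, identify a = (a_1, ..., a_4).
a = (-2, -1, 4, -3)

Write a = (a_1, ..., a_4) in the standard basis. For each basis vector v_i, ℓ(v_i) = <v_i, a> is a linear equation in the a_j's. Collect the n equations into a matrix system V a = ℓ, where row i of V is v_i (expressed in the standard basis). Since V is invertible (lower-triangular with 1s on the diagonal, up to permutation), solve by back-substitution:
  V =
[[-1, 1, 0, 0],
 [1, -1, 1, 0],
 [1, 0, 0, 0],
 [0, 1, 1, 1]]
  V a = (1, 3, -2, 0)
Solving gives a = (-2, -1, 4, -3).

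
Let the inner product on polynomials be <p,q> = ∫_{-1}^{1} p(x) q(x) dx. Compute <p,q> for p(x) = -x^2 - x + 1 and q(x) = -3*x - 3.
<p,q> = -2

Expand the product: p(x)·q(x) = 3*x^3 + 6*x^2 - 3.
∫_{-1}^{1} of each monomial x^k gives [2/(k+1) if k even, 0 if k odd]. Integrating term-by-term (or equivalently evaluating the antiderivative F(x) = 3*x^4/4 + 2*x^3 - 3*x at the endpoints):
  F(1) − F(−1) = -1/4 − (7/4) = -2.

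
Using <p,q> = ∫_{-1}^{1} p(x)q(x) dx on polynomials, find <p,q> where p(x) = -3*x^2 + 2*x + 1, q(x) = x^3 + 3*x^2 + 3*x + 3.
<p,q> = 16/5

Expand the product: p(x)·q(x) = -3*x^5 - 7*x^4 - 2*x^3 + 9*x + 3.
∫_{-1}^{1} of each monomial x^k gives [2/(k+1) if k even, 0 if k odd]. Integrating term-by-term (or equivalently evaluating the antiderivative F(x) = -x^6/2 - 7*x^5/5 - x^4/2 + 9*x^2/2 + 3*x at the endpoints):
  F(1) − F(−1) = 51/10 − (19/10) = 16/5.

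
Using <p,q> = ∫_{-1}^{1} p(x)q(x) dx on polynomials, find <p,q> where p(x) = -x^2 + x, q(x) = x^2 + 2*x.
<p,q> = 14/15

Expand the product: p(x)·q(x) = -x^4 - x^3 + 2*x^2.
∫_{-1}^{1} of each monomial x^k gives [2/(k+1) if k even, 0 if k odd]. Integrating term-by-term (or equivalently evaluating the antiderivative F(x) = -x^5/5 - x^4/4 + 2*x^3/3 at the endpoints):
  F(1) − F(−1) = 13/60 − (-43/60) = 14/15.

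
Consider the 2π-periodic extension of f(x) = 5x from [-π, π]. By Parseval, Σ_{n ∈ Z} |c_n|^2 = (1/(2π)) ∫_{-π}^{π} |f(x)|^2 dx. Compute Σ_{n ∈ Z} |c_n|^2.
Σ |c_n|^2 = 25π^2/3

Expand and integrate term by term over [-π, π]:
  ∫ (5x)^2 dx = 25·(2π^3/3); ∫ 2·5·(0)·x dx = 0 (odd integrand); ∫ 0^2 dx = 0·2π.
So (1/(2π)) ∫_{-π}^{π} (5x)^2 dx = 25π^2/3 + 0 = 25π^2/3.
Parseval ⇒ Σ |c_n|^2 = 25π^2/3.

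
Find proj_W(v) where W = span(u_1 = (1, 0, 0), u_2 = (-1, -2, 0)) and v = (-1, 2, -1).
proj_W(v) = (-1, 2, 0)

Set up U = [u_1 | ... | u_2] ∈ R^(3×2). The projector onto W = col(U) is P = U (U^T U)^(-1) U^T.
Compute U^T U =
  [1, -1]
  [-1, 5],
and U^T v = (-1, -3).
Solve U^T U · c = U^T v for the coefficients: c = (-2, -1). The projection is proj_W(v) = U c.
Check: (v - proj_W(v)) · u_1 = 0  (should be 0).
Check: (v - proj_W(v)) · u_2 = 0  (should be 0).
Result: proj_W(v) = (-1, 2, 0).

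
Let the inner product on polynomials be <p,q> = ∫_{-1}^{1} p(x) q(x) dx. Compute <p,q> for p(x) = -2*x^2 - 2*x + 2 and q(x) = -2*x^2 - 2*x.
<p,q> = 8/5

Expand the product: p(x)·q(x) = 4*x^4 + 8*x^3 - 4*x.
∫_{-1}^{1} of each monomial x^k gives [2/(k+1) if k even, 0 if k odd]. Integrating term-by-term (or equivalently evaluating the antiderivative F(x) = 4*x^5/5 + 2*x^4 - 2*x^2 at the endpoints):
  F(1) − F(−1) = 4/5 − (-4/5) = 8/5.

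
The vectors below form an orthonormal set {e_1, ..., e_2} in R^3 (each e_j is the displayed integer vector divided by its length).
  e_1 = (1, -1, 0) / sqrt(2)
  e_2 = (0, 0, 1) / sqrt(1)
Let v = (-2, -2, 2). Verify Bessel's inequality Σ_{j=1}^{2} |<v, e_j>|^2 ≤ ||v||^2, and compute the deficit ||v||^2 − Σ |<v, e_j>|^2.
Σ |<v, e_j>|^2 = 4; ||v||^2 = 12; deficit = 8

Write each e_j = u_j / sqrt(<u_j, u_j>) where u_j is the displayed integer vector. Then <v, e_j> = <v, u_j> / sqrt(<u_j, u_j>), so |<v, e_j>|^2 = <v, u_j>^2 / <u_j, u_j>.
Coefficients: <v, e_1> = 0/sqrt(2), <v, e_2> = 2/sqrt(1).
Square and sum: Σ |<v, e_j>|^2 = 4.
Compute ||v||^2 = v·v = 12.
Deficit = 12 − 4 = 8 ≥ 0, confirming Bessel's inequality. (The deficit equals ||v − Σ <v,e_j> e_j||^2, the squared distance from v to span{e_j}.)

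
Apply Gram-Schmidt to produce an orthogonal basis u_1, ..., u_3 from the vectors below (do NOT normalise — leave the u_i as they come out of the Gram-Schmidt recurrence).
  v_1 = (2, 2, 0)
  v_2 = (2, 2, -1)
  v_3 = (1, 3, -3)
Orthogonal basis:
  u_1 = (2, 2, 0)
  u_2 = (0, 0, -1)
  u_3 = (-1, 1, 0)

Apply the Gram-Schmidt recurrence
  u_1 = v_1
  u_i = v_i − Σ_{j<i} ((v_i · u_j) / (u_j · u_j)) · u_j.

Step by step this gives:
  u_1 = (2, 2, 0)
  u_2 = (0, 0, -1)
  u_3 = (-1, 1, 0)

Orthogonality check:
  u_2 · u_1 = 0 (should be 0)
  u_3 · u_1 = 0 (should be 0)
  u_3 · u_2 = 0 (should be 0)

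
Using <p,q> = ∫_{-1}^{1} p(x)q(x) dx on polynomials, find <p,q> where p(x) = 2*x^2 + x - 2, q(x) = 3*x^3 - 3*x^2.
<p,q> = 14/5

Expand the product: p(x)·q(x) = 6*x^5 - 3*x^4 - 9*x^3 + 6*x^2.
∫_{-1}^{1} of each monomial x^k gives [2/(k+1) if k even, 0 if k odd]. Integrating term-by-term (or equivalently evaluating the antiderivative F(x) = x^6 - 3*x^5/5 - 9*x^4/4 + 2*x^3 at the endpoints):
  F(1) − F(−1) = 3/20 − (-53/20) = 14/5.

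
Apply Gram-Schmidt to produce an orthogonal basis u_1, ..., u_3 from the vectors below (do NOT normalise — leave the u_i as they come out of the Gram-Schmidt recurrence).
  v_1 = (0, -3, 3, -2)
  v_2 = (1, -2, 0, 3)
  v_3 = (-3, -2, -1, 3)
Orthogonal basis:
  u_1 = (0, -3, 3, -2)
  u_2 = (1, -2, 0, 3)
  u_3 = (-26/7, -151/154, -13/22, 45/77)

Apply the Gram-Schmidt recurrence
  u_1 = v_1
  u_i = v_i − Σ_{j<i} ((v_i · u_j) / (u_j · u_j)) · u_j.

Step by step this gives:
  u_1 = (0, -3, 3, -2)
  u_2 = (1, -2, 0, 3)
  u_3 = (-26/7, -151/154, -13/22, 45/77)

Orthogonality check:
  u_2 · u_1 = 0 (should be 0)
  u_3 · u_1 = 0 (should be 0)
  u_3 · u_2 = 0 (should be 0)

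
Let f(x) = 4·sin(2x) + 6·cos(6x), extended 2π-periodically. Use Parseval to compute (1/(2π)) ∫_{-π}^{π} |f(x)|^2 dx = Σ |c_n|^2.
Σ |c_n|^2 = 26

Expand |f|^2 and use orthogonality of {sin(nx), cos(mx)} on [-π, π]:
  ∫_{-π}^{π} sin(nx)^2 dx = π, ∫ cos(mx)^2 dx = π, and cross terms integrate to 0.
So ∫_{-π}^{π} f(x)^2 dx = 4^2 · π + 6^2 · π = (16 + 36)π.
Divide by 2π: (16 + 36)/2 = 26.
By Parseval, this equals Σ |c_n|^2.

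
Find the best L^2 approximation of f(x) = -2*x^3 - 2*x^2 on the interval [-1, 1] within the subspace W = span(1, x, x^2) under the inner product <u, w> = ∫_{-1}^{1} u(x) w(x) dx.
g(x) = -2*x^2 - 6*x/5

The best approximation g ∈ W is the orthogonal projection of f onto W. Writing g = a_0 + a_1 x + a_2 x^2, the coefficients solve the normal equations G · a = b where
  G_{ij} = <φ_i, φ_j> and b_i = <f, φ_i>, with φ_0 = 1, φ_1 = x, φ_2 = x^2.
G =
  [2, 0, 2/3]
  [0, 2/3, 0]
  [2/3, 0, 2/5],
b = (-4/3, -4/5, -4/5).
Solving gives a_0 = 0, a_1 = -6/5, a_2 = -2, so
  g(x) = -2*x^2 - 6*x/5.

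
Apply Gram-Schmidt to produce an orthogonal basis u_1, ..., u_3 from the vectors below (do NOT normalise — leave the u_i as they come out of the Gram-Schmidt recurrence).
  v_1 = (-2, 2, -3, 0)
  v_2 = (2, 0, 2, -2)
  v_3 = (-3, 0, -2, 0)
Orthogonal basis:
  u_1 = (-2, 2, -3, 0)
  u_2 = (14/17, 20/17, 4/17, -2)
  u_3 = (-31/26, -11/13, 3/13, -25/26)

Apply the Gram-Schmidt recurrence
  u_1 = v_1
  u_i = v_i − Σ_{j<i} ((v_i · u_j) / (u_j · u_j)) · u_j.

Step by step this gives:
  u_1 = (-2, 2, -3, 0)
  u_2 = (14/17, 20/17, 4/17, -2)
  u_3 = (-31/26, -11/13, 3/13, -25/26)

Orthogonality check:
  u_2 · u_1 = 0 (should be 0)
  u_3 · u_1 = 0 (should be 0)
  u_3 · u_2 = 0 (should be 0)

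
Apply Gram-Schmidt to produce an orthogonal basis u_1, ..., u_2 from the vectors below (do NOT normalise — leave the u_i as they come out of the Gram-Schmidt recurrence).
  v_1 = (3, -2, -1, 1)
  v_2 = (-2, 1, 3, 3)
Orthogonal basis:
  u_1 = (3, -2, -1, 1)
  u_2 = (-2/5, -1/15, 37/15, 53/15)

Apply the Gram-Schmidt recurrence
  u_1 = v_1
  u_i = v_i − Σ_{j<i} ((v_i · u_j) / (u_j · u_j)) · u_j.

Step by step this gives:
  u_1 = (3, -2, -1, 1)
  u_2 = (-2/5, -1/15, 37/15, 53/15)

Orthogonality check:
  u_2 · u_1 = 0 (should be 0)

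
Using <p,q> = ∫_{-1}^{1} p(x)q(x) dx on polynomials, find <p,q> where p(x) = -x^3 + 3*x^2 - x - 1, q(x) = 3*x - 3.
<p,q> = -16/5

Expand the product: p(x)·q(x) = -3*x^4 + 12*x^3 - 12*x^2 + 3.
∫_{-1}^{1} of each monomial x^k gives [2/(k+1) if k even, 0 if k odd]. Integrating term-by-term (or equivalently evaluating the antiderivative F(x) = -3*x^5/5 + 3*x^4 - 4*x^3 + 3*x at the endpoints):
  F(1) − F(−1) = 7/5 − (23/5) = -16/5.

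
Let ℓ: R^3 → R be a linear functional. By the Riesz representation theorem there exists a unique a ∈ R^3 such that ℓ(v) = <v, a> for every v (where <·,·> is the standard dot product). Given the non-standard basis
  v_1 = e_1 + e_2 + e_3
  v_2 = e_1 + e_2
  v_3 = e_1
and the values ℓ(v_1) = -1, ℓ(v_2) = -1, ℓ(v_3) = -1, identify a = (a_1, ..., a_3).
a = (-1, 0, 0)

Write a = (a_1, ..., a_3) in the standard basis. For each basis vector v_i, ℓ(v_i) = <v_i, a> is a linear equation in the a_j's. Collect the n equations into a matrix system V a = ℓ, where row i of V is v_i (expressed in the standard basis). Since V is invertible (lower-triangular with 1s on the diagonal, up to permutation), solve by back-substitution:
  V =
[[1, 1, 1],
 [1, 1, 0],
 [1, 0, 0]]
  V a = (-1, -1, -1)
Solving gives a = (-1, 0, 0).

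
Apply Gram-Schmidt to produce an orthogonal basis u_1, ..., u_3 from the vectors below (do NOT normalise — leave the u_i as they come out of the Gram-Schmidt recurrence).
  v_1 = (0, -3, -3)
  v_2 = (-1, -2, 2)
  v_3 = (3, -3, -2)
Orthogonal basis:
  u_1 = (0, -3, -3)
  u_2 = (-1, -2, 2)
  u_3 = (26/9, -13/18, 13/18)

Apply the Gram-Schmidt recurrence
  u_1 = v_1
  u_i = v_i − Σ_{j<i} ((v_i · u_j) / (u_j · u_j)) · u_j.

Step by step this gives:
  u_1 = (0, -3, -3)
  u_2 = (-1, -2, 2)
  u_3 = (26/9, -13/18, 13/18)

Orthogonality check:
  u_2 · u_1 = 0 (should be 0)
  u_3 · u_1 = 0 (should be 0)
  u_3 · u_2 = 0 (should be 0)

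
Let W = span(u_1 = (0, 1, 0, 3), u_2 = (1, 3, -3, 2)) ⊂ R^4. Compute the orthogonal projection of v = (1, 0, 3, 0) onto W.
proj_W(v) = (-80/149, -168/149, 240/149, 56/149)

Set up U = [u_1 | ... | u_2] ∈ R^(4×2). The projector onto W = col(U) is P = U (U^T U)^(-1) U^T.
Compute U^T U =
  [10, 9]
  [9, 23],
and U^T v = (0, -8).
Solve U^T U · c = U^T v for the coefficients: c = (72/149, -80/149). The projection is proj_W(v) = U c.
Check: (v - proj_W(v)) · u_1 = 0  (should be 0).
Check: (v - proj_W(v)) · u_2 = 0  (should be 0).
Result: proj_W(v) = (-80/149, -168/149, 240/149, 56/149).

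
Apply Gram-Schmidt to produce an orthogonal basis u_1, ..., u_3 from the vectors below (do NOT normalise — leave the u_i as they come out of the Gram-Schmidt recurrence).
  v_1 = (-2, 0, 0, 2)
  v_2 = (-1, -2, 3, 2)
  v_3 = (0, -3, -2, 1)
Orthogonal basis:
  u_1 = (-2, 0, 0, 2)
  u_2 = (1/2, -2, 3, 1/2)
  u_3 = (13/27, -79/27, -19/9, 13/27)

Apply the Gram-Schmidt recurrence
  u_1 = v_1
  u_i = v_i − Σ_{j<i} ((v_i · u_j) / (u_j · u_j)) · u_j.

Step by step this gives:
  u_1 = (-2, 0, 0, 2)
  u_2 = (1/2, -2, 3, 1/2)
  u_3 = (13/27, -79/27, -19/9, 13/27)

Orthogonality check:
  u_2 · u_1 = 0 (should be 0)
  u_3 · u_1 = 0 (should be 0)
  u_3 · u_2 = 0 (should be 0)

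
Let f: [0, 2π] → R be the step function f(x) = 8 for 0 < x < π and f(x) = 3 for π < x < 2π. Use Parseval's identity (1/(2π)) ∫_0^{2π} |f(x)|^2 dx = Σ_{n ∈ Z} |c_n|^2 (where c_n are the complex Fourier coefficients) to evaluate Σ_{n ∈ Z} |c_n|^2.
Σ |c_n|^2 = 73/2

Parseval equates the L^2 energy of f (normalised by 1/(2π)) with the ℓ^2 sum of its Fourier coefficients: (1/(2π)) ∫_0^{2π} |f|^2 = Σ |c_n|^2.
Compute the left side: (1/(2π)) [∫_0^π 8^2 dx + ∫_π^{2π} 3^2 dx] = (1/(2π)) · (64π + 9π) = (64 + 9)/2 = 73/2.
So Σ_{n ∈ Z} |c_n|^2 = 73/2.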